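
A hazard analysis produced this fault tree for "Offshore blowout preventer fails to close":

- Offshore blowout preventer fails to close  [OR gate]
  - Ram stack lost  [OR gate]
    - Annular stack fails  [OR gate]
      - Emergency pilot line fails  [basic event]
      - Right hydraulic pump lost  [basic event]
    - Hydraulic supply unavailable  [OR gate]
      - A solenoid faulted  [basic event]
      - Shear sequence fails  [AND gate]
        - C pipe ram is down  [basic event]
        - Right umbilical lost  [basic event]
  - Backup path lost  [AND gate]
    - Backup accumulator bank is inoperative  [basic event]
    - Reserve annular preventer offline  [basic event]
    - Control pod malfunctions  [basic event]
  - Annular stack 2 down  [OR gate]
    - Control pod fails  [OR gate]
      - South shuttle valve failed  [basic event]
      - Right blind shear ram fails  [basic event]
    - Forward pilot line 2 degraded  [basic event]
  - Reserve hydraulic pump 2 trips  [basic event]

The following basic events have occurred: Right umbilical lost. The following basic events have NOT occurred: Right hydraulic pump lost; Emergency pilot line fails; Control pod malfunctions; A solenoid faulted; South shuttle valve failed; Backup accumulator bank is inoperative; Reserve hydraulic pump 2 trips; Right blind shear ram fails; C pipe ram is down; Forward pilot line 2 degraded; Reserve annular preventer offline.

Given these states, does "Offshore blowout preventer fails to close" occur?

No

Annular stack fails [OR]: Emergency pilot line fails=not, Right hydraulic pump lost=not → no input occurs → does not occur.
Shear sequence fails [AND]: C pipe ram is down=not, Right umbilical lost=occurs → not all inputs occur → does not occur.
Hydraulic supply unavailable [OR]: A solenoid faulted=not, Shear sequence fails=not → no input occurs → does not occur.
Ram stack lost [OR]: Annular stack fails=not, Hydraulic supply unavailable=not → no input occurs → does not occur.
Backup path lost [AND]: Backup accumulator bank is inoperative=not, Reserve annular preventer offline=not, Control pod malfunctions=not → not all inputs occur → does not occur.
Control pod fails [OR]: South shuttle valve failed=not, Right blind shear ram fails=not → no input occurs → does not occur.
Annular stack 2 down [OR]: Control pod fails=not, Forward pilot line 2 degraded=not → no input occurs → does not occur.
Offshore blowout preventer fails to close [OR]: Ram stack lost=not, Backup path lost=not, Annular stack 2 down=not, Reserve hydraulic pump 2 trips=not → no input occurs → does not occur.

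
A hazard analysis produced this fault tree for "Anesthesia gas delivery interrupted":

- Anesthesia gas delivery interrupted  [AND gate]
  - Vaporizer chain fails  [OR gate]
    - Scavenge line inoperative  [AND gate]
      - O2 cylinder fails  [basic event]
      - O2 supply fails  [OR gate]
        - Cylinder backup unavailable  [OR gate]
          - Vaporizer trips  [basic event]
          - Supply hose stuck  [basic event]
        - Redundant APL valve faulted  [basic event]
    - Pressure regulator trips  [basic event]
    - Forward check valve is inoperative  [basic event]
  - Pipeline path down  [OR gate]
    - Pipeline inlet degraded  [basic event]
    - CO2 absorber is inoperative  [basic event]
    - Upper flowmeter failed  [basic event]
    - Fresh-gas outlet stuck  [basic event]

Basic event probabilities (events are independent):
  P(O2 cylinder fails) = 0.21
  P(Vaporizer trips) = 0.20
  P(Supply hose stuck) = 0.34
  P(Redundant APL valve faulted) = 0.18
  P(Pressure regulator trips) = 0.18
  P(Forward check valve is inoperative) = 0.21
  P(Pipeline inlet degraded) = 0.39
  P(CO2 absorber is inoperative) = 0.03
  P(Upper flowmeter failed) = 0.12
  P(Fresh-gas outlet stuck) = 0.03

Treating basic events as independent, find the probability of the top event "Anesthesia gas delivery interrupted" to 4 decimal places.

0.2125

P(Cylinder backup unavailable) [OR] = 1 − (1−0.20) × (1−0.34) = 0.472000
P(O2 supply fails) [OR] = 1 − (1−0.472000) × (1−0.18) = 0.567040
P(Scavenge line inoperative) [AND] = 0.21 × 0.567040 = 0.119078
P(Vaporizer chain fails) [OR] = 1 − (1−0.119078) × (1−0.18) × (1−0.21) = 0.429339
P(Pipeline path down) [OR] = 1 − (1−0.39) × (1−0.03) × (1−0.12) × (1−0.03) = 0.494925
P(Anesthesia gas delivery interrupted) [AND] = 0.429339 × 0.494925 = 0.212491
Rounded to 4 decimal places: P(Anesthesia gas delivery interrupted) ≈ 0.2125.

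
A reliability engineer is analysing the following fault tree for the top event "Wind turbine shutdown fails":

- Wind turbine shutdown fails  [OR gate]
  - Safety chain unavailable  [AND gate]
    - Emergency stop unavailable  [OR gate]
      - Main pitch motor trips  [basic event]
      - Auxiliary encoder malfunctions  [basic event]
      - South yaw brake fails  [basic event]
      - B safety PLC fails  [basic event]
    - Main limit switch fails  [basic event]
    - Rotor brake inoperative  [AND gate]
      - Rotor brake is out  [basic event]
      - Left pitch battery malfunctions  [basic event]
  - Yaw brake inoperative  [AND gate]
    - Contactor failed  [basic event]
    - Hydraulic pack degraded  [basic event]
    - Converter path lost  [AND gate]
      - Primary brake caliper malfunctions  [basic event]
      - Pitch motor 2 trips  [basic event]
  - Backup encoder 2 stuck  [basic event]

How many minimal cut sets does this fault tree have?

6

Emergency stop unavailable [OR]: union of children's cut sets → 4 cut set(s).
Rotor brake inoperative [AND]: one cut set from each child combined → 1 × 1 = 1 cut set(s).
Safety chain unavailable [AND]: one cut set from each child combined → 4 × 1 × 1 = 4 cut set(s).
Converter path lost [AND]: one cut set from each child combined → 1 × 1 = 1 cut set(s).
Yaw brake inoperative [AND]: one cut set from each child combined → 1 × 1 × 1 = 1 cut set(s).
Wind turbine shutdown fails [OR]: union of children's cut sets → 6 cut set(s).
Minimal cut sets: {Left pitch battery malfunctions, Main limit switch fails, Main pitch motor trips, Rotor brake is out}; {Auxiliary encoder malfunctions, Left pitch battery malfunctions, Main limit switch fails, Rotor brake is out}; {Left pitch battery malfunctions, Main limit switch fails, Rotor brake is out, South yaw brake fails}; {B safety PLC fails, Left pitch battery malfunctions, Main limit switch fails, Rotor brake is out}; {Contactor failed, Hydraulic pack degraded, Pitch motor 2 trips, Primary brake caliper malfunctions}; {Backup encoder 2 stuck}.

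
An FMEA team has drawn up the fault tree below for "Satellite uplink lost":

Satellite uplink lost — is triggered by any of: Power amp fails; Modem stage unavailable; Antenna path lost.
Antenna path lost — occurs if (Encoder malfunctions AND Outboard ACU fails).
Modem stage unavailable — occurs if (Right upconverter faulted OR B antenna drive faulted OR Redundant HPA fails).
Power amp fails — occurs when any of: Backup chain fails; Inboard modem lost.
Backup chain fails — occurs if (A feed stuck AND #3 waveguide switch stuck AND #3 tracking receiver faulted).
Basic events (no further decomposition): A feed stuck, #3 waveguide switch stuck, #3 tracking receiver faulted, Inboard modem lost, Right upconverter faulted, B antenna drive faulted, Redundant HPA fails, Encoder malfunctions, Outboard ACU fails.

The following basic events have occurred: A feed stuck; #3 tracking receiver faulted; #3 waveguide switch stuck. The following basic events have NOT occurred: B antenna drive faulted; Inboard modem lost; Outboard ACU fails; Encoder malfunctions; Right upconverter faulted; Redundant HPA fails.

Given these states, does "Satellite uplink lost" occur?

Yes

Backup chain fails [AND]: A feed stuck=occurs, #3 waveguide switch stuck=occurs, #3 tracking receiver faulted=occurs → all inputs occur → occurs.
Power amp fails [OR]: Backup chain fails=occurs, Inboard modem lost=not → at least one input occurs → occurs.
Modem stage unavailable [OR]: Right upconverter faulted=not, B antenna drive faulted=not, Redundant HPA fails=not → no input occurs → does not occur.
Antenna path lost [AND]: Encoder malfunctions=not, Outboard ACU fails=not → not all inputs occur → does not occur.
Satellite uplink lost [OR]: Power amp fails=occurs, Modem stage unavailable=not, Antenna path lost=not → at least one input occurs → occurs.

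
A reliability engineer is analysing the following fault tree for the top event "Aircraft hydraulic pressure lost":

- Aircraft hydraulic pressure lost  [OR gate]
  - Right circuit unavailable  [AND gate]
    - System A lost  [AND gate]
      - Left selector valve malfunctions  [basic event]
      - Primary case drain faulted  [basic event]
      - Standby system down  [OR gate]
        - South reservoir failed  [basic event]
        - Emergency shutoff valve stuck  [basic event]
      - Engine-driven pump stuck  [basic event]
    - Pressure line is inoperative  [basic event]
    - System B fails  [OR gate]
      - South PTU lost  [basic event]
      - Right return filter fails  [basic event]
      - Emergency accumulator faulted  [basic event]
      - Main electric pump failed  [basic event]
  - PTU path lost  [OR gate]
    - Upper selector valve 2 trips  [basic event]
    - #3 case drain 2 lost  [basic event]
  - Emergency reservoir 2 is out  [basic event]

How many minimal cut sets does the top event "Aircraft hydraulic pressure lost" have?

11

Standby system down [OR]: union of children's cut sets → 2 cut set(s).
System A lost [AND]: one cut set from each child combined → 1 × 1 × 2 × 1 = 2 cut set(s).
System B fails [OR]: union of children's cut sets → 4 cut set(s).
Right circuit unavailable [AND]: one cut set from each child combined → 2 × 1 × 4 = 8 cut set(s).
PTU path lost [OR]: union of children's cut sets → 2 cut set(s).
Aircraft hydraulic pressure lost [OR]: union of children's cut sets → 11 cut set(s).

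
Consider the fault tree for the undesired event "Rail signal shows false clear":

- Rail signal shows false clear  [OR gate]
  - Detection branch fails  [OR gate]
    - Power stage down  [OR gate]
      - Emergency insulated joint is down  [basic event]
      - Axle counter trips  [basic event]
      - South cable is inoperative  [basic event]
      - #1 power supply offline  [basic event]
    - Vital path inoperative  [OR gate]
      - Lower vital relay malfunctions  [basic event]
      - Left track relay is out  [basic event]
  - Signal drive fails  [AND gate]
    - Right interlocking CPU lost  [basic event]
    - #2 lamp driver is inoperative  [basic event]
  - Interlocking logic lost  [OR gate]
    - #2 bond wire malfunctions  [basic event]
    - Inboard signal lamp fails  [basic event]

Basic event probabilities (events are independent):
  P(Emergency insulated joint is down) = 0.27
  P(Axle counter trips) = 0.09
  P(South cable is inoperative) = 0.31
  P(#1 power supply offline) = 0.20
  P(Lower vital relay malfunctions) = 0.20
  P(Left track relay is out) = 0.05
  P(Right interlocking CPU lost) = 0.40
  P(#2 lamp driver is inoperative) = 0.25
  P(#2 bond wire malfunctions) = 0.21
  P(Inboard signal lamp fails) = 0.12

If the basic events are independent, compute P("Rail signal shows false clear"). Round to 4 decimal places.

P(Power stage down) [OR] = 1 − (1−0.27) × (1−0.09) × (1−0.31) × (1−0.20) = 0.633306
P(Vital path inoperative) [OR] = 1 − (1−0.20) × (1−0.05) = 0.240000
P(Detection branch fails) [OR] = 1 − (1−0.633306) × (1−0.240000) = 0.721313
P(Signal drive fails) [AND] = 0.40 × 0.25 = 0.100000
P(Interlocking logic lost) [OR] = 1 − (1−0.21) × (1−0.12) = 0.304800
P(Rail signal shows false clear) [OR] = 1 − (1−0.721313) × (1−0.100000) × (1−0.304800) = 0.825631
Rounded to 4 decimal places: P(Rail signal shows false clear) ≈ 0.8256.

0.8256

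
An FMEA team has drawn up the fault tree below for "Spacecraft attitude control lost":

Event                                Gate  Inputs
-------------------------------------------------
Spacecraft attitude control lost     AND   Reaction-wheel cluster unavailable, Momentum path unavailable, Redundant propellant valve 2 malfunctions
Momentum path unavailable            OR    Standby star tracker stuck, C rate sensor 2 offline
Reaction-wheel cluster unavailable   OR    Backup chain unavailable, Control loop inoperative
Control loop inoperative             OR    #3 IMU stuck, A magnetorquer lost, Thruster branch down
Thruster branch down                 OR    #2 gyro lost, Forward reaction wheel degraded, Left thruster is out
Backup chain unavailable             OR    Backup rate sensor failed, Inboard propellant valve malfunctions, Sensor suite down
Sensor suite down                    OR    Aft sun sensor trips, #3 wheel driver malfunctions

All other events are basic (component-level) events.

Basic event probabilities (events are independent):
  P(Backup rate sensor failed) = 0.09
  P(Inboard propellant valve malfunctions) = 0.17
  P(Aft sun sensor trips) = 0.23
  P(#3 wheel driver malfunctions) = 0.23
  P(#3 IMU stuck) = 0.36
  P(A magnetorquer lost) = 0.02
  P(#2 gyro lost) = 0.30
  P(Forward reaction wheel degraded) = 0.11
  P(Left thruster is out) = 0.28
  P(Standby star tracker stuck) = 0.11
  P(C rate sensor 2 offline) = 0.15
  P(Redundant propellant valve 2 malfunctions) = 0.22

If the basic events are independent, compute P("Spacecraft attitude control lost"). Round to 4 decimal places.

0.0468

P(Sensor suite down) [OR] = 1 − (1−0.23) × (1−0.23) = 0.407100
P(Backup chain unavailable) [OR] = 1 − (1−0.09) × (1−0.17) × (1−0.407100) = 0.552183
P(Thruster branch down) [OR] = 1 − (1−0.30) × (1−0.11) × (1−0.28) = 0.551440
P(Control loop inoperative) [OR] = 1 − (1−0.36) × (1−0.02) × (1−0.551440) = 0.718663
P(Reaction-wheel cluster unavailable) [OR] = 1 − (1−0.552183) × (1−0.718663) = 0.874013
P(Momentum path unavailable) [OR] = 1 − (1−0.11) × (1−0.15) = 0.243500
P(Spacecraft attitude control lost) [AND] = 0.874013 × 0.243500 × 0.22 = 0.046821
Rounded to 4 decimal places: P(Spacecraft attitude control lost) ≈ 0.0468.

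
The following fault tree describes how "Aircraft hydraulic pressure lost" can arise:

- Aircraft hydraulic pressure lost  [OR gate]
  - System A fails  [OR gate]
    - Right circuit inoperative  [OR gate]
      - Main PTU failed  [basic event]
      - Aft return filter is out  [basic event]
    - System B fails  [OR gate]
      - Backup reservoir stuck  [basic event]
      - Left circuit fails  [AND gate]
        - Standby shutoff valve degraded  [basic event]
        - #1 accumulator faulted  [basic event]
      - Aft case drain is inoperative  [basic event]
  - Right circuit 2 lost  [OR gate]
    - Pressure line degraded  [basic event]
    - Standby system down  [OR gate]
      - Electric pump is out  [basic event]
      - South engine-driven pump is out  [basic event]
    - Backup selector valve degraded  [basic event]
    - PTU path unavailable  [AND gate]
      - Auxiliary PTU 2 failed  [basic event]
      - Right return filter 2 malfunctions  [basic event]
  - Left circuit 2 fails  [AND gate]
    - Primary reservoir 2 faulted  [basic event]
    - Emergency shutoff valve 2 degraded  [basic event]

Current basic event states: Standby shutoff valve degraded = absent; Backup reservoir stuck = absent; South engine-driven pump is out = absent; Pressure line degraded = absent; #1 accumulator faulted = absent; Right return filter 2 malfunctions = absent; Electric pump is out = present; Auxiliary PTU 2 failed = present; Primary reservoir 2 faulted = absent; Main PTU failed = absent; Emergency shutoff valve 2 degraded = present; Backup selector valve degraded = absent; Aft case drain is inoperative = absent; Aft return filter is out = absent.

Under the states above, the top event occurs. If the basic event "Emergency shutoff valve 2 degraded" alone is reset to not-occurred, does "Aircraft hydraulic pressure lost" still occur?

Counterfactual: set "Emergency shutoff valve 2 degraded" to not occurred.
Right circuit inoperative [OR]: Main PTU failed=not, Aft return filter is out=not → no input occurs → does not occur.
Left circuit fails [AND]: Standby shutoff valve degraded=not, #1 accumulator faulted=not → not all inputs occur → does not occur.
System B fails [OR]: Backup reservoir stuck=not, Left circuit fails=not, Aft case drain is inoperative=not → no input occurs → does not occur.
System A fails [OR]: Right circuit inoperative=not, System B fails=not → no input occurs → does not occur.
Standby system down [OR]: Electric pump is out=occurs, South engine-driven pump is out=not → at least one input occurs → occurs.
PTU path unavailable [AND]: Auxiliary PTU 2 failed=occurs, Right return filter 2 malfunctions=not → not all inputs occur → does not occur.
Right circuit 2 lost [OR]: Pressure line degraded=not, Standby system down=occurs, Backup selector valve degraded=not, PTU path unavailable=not → at least one input occurs → occurs.
Left circuit 2 fails [AND]: Primary reservoir 2 faulted=not, Emergency shutoff valve 2 degraded=not → not all inputs occur → does not occur.
Aircraft hydraulic pressure lost [OR]: System A fails=not, Right circuit 2 lost=occurs, Left circuit 2 fails=not → at least one input occurs → occurs.

Yes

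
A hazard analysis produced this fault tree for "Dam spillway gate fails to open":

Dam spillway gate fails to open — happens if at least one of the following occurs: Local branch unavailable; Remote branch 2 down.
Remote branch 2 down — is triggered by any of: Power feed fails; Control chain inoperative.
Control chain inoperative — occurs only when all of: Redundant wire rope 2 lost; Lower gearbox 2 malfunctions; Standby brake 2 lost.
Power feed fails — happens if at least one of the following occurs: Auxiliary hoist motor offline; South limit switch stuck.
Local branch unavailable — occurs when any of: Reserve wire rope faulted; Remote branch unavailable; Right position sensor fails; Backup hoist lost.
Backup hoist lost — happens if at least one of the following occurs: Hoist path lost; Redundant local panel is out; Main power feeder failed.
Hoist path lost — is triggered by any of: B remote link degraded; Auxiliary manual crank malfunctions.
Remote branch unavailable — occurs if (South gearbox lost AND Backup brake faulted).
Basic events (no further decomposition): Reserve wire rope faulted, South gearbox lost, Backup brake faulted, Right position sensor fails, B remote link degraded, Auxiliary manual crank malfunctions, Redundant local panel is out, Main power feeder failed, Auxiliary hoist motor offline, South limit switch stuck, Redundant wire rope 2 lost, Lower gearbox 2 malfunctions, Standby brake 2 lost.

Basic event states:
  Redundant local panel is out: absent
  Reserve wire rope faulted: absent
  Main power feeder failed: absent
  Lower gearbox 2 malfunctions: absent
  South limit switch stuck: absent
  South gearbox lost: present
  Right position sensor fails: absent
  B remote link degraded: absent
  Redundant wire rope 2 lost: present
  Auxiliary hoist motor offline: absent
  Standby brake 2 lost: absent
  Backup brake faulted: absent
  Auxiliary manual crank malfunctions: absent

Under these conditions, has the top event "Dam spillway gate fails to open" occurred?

No

Remote branch unavailable [AND]: South gearbox lost=occurs, Backup brake faulted=not → not all inputs occur → does not occur.
Hoist path lost [OR]: B remote link degraded=not, Auxiliary manual crank malfunctions=not → no input occurs → does not occur.
Backup hoist lost [OR]: Hoist path lost=not, Redundant local panel is out=not, Main power feeder failed=not → no input occurs → does not occur.
Local branch unavailable [OR]: Reserve wire rope faulted=not, Remote branch unavailable=not, Right position sensor fails=not, Backup hoist lost=not → no input occurs → does not occur.
Power feed fails [OR]: Auxiliary hoist motor offline=not, South limit switch stuck=not → no input occurs → does not occur.
Control chain inoperative [AND]: Redundant wire rope 2 lost=occurs, Lower gearbox 2 malfunctions=not, Standby brake 2 lost=not → not all inputs occur → does not occur.
Remote branch 2 down [OR]: Power feed fails=not, Control chain inoperative=not → no input occurs → does not occur.
Dam spillway gate fails to open [OR]: Local branch unavailable=not, Remote branch 2 down=not → no input occurs → does not occur.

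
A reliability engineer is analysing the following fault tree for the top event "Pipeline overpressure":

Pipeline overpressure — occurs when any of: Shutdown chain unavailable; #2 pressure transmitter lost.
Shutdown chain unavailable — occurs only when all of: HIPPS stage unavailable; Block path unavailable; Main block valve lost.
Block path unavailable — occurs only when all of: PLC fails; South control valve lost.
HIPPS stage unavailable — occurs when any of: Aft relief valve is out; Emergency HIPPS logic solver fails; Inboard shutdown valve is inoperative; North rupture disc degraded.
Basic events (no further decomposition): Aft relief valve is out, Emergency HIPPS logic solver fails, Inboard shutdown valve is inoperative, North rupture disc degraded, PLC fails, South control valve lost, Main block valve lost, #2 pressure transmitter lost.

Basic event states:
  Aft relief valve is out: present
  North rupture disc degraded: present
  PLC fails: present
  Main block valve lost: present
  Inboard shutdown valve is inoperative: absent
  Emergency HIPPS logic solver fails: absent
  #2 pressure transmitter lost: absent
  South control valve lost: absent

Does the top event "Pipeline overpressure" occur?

No

HIPPS stage unavailable [OR]: Aft relief valve is out=occurs, Emergency HIPPS logic solver fails=not, Inboard shutdown valve is inoperative=not, North rupture disc degraded=occurs → at least one input occurs → occurs.
Block path unavailable [AND]: PLC fails=occurs, South control valve lost=not → not all inputs occur → does not occur.
Shutdown chain unavailable [AND]: HIPPS stage unavailable=occurs, Block path unavailable=not, Main block valve lost=occurs → not all inputs occur → does not occur.
Pipeline overpressure [OR]: Shutdown chain unavailable=not, #2 pressure transmitter lost=not → no input occurs → does not occur.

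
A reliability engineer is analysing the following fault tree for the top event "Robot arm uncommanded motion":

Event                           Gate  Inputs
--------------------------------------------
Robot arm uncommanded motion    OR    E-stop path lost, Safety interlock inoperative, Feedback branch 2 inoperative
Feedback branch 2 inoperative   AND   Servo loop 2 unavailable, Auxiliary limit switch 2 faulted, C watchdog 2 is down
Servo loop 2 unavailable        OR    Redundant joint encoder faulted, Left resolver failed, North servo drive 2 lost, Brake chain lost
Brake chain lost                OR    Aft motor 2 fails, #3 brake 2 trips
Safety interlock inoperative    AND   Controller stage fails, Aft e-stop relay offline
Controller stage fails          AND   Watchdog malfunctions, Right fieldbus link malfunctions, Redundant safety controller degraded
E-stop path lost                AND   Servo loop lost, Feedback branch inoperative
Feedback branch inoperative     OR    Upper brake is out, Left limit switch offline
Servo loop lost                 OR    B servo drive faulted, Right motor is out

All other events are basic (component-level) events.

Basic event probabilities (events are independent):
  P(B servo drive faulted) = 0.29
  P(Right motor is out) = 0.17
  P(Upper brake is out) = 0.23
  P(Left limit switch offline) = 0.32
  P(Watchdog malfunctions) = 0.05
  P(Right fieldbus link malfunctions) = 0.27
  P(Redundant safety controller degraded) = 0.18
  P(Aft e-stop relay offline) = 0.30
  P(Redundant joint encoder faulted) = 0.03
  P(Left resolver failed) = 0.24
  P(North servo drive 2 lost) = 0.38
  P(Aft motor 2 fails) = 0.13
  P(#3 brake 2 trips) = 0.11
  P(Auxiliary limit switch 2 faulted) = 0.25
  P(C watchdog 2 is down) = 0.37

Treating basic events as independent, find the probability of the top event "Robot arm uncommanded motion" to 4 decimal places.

P(Servo loop lost) [OR] = 1 − (1−0.29) × (1−0.17) = 0.410700
P(Feedback branch inoperative) [OR] = 1 − (1−0.23) × (1−0.32) = 0.476400
P(E-stop path lost) [AND] = 0.410700 × 0.476400 = 0.195657
P(Controller stage fails) [AND] = 0.05 × 0.27 × 0.18 = 0.002430
P(Safety interlock inoperative) [AND] = 0.002430 × 0.30 = 0.000729
P(Brake chain lost) [OR] = 1 − (1−0.13) × (1−0.11) = 0.225700
P(Servo loop 2 unavailable) [OR] = 1 − (1−0.03) × (1−0.24) × (1−0.38) × (1−0.225700) = 0.646095
P(Feedback branch 2 inoperative) [AND] = 0.646095 × 0.25 × 0.37 = 0.059764
P(Robot arm uncommanded motion) [OR] = 1 − (1−0.195657) × (1−0.000729) × (1−0.059764) = 0.244279
Rounded to 4 decimal places: P(Robot arm uncommanded motion) ≈ 0.2443.

0.2443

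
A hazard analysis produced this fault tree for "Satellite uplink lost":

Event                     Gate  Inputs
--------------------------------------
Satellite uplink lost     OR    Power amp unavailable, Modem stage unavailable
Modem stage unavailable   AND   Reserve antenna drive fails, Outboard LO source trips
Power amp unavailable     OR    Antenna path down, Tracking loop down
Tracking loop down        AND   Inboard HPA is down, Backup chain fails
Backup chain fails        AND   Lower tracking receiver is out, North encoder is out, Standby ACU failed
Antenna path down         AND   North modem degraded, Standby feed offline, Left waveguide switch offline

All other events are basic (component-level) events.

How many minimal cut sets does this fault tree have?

3

Antenna path down [AND]: one cut set from each child combined → 1 × 1 × 1 = 1 cut set(s).
Backup chain fails [AND]: one cut set from each child combined → 1 × 1 × 1 = 1 cut set(s).
Tracking loop down [AND]: one cut set from each child combined → 1 × 1 = 1 cut set(s).
Power amp unavailable [OR]: union of children's cut sets → 2 cut set(s).
Modem stage unavailable [AND]: one cut set from each child combined → 1 × 1 = 1 cut set(s).
Satellite uplink lost [OR]: union of children's cut sets → 3 cut set(s).
Minimal cut sets: {Left waveguide switch offline, North modem degraded, Standby feed offline}; {Inboard HPA is down, Lower tracking receiver is out, North encoder is out, Standby ACU failed}; {Outboard LO source trips, Reserve antenna drive fails}.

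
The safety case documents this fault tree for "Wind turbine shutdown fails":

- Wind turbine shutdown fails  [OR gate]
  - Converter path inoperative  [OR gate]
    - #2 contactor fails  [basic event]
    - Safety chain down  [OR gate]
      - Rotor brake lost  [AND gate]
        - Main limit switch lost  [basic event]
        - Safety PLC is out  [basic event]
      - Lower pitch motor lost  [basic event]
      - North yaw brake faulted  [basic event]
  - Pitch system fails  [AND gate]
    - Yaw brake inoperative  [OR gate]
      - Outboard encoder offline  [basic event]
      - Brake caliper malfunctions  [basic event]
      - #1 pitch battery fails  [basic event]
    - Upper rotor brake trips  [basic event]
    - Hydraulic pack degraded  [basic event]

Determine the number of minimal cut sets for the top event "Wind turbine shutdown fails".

7

Rotor brake lost [AND]: one cut set from each child combined → 1 × 1 = 1 cut set(s).
Safety chain down [OR]: union of children's cut sets → 3 cut set(s).
Converter path inoperative [OR]: union of children's cut sets → 4 cut set(s).
Yaw brake inoperative [OR]: union of children's cut sets → 3 cut set(s).
Pitch system fails [AND]: one cut set from each child combined → 3 × 1 × 1 = 3 cut set(s).
Wind turbine shutdown fails [OR]: union of children's cut sets → 7 cut set(s).
Minimal cut sets: {#2 contactor fails}; {Main limit switch lost, Safety PLC is out}; {Lower pitch motor lost}; {North yaw brake faulted}; {Hydraulic pack degraded, Outboard encoder offline, Upper rotor brake trips}; {Brake caliper malfunctions, Hydraulic pack degraded, Upper rotor brake trips}; {#1 pitch battery fails, Hydraulic pack degraded, Upper rotor brake trips}.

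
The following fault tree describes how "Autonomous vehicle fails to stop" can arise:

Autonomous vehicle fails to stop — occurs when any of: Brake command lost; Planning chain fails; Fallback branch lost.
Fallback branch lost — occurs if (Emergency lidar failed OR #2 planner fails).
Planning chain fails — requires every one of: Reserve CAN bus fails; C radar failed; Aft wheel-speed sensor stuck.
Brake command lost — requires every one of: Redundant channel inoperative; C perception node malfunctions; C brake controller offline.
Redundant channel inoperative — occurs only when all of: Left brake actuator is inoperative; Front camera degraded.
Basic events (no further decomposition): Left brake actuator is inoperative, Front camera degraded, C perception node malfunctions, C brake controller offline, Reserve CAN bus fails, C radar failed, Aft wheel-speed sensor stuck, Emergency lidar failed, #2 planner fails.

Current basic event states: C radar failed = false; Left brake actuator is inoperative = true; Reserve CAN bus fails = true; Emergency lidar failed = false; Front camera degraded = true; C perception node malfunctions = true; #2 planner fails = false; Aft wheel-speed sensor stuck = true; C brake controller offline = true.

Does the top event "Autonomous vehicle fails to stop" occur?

Yes

Redundant channel inoperative [AND]: Left brake actuator is inoperative=occurs, Front camera degraded=occurs → all inputs occur → occurs.
Brake command lost [AND]: Redundant channel inoperative=occurs, C perception node malfunctions=occurs, C brake controller offline=occurs → all inputs occur → occurs.
Planning chain fails [AND]: Reserve CAN bus fails=occurs, C radar failed=not, Aft wheel-speed sensor stuck=occurs → not all inputs occur → does not occur.
Fallback branch lost [OR]: Emergency lidar failed=not, #2 planner fails=not → no input occurs → does not occur.
Autonomous vehicle fails to stop [OR]: Brake command lost=occurs, Planning chain fails=not, Fallback branch lost=not → at least one input occurs → occurs.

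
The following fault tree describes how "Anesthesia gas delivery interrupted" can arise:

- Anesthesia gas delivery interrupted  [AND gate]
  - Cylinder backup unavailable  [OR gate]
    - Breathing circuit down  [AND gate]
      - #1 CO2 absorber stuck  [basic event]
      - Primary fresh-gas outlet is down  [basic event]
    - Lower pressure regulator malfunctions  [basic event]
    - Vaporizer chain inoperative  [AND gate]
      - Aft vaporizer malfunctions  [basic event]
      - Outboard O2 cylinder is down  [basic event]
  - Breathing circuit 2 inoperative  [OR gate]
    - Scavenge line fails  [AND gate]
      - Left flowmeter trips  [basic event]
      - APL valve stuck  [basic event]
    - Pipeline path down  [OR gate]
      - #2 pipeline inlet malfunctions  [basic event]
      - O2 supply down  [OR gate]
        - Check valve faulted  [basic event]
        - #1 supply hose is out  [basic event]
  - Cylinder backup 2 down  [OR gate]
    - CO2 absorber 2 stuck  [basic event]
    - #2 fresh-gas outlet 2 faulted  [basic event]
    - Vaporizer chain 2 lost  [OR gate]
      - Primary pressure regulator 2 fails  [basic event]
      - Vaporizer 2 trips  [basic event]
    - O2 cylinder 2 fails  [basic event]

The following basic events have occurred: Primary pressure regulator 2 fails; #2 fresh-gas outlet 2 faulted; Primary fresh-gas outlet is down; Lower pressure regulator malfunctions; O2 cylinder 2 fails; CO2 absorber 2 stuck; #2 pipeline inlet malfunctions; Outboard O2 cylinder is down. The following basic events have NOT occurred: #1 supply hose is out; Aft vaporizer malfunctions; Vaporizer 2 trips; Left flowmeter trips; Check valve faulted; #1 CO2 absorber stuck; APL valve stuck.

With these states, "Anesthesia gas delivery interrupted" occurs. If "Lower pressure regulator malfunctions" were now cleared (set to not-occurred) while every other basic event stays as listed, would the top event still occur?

No

Counterfactual: set "Lower pressure regulator malfunctions" to not occurred.
Breathing circuit down [AND]: #1 CO2 absorber stuck=not, Primary fresh-gas outlet is down=occurs → not all inputs occur → does not occur.
Vaporizer chain inoperative [AND]: Aft vaporizer malfunctions=not, Outboard O2 cylinder is down=occurs → not all inputs occur → does not occur.
Cylinder backup unavailable [OR]: Breathing circuit down=not, Lower pressure regulator malfunctions=not, Vaporizer chain inoperative=not → no input occurs → does not occur.
Scavenge line fails [AND]: Left flowmeter trips=not, APL valve stuck=not → not all inputs occur → does not occur.
O2 supply down [OR]: Check valve faulted=not, #1 supply hose is out=not → no input occurs → does not occur.
Pipeline path down [OR]: #2 pipeline inlet malfunctions=occurs, O2 supply down=not → at least one input occurs → occurs.
Breathing circuit 2 inoperative [OR]: Scavenge line fails=not, Pipeline path down=occurs → at least one input occurs → occurs.
Vaporizer chain 2 lost [OR]: Primary pressure regulator 2 fails=occurs, Vaporizer 2 trips=not → at least one input occurs → occurs.
Cylinder backup 2 down [OR]: CO2 absorber 2 stuck=occurs, #2 fresh-gas outlet 2 faulted=occurs, Vaporizer chain 2 lost=occurs, O2 cylinder 2 fails=occurs → at least one input occurs → occurs.
Anesthesia gas delivery interrupted [AND]: Cylinder backup unavailable=not, Breathing circuit 2 inoperative=occurs, Cylinder backup 2 down=occurs → not all inputs occur → does not occur.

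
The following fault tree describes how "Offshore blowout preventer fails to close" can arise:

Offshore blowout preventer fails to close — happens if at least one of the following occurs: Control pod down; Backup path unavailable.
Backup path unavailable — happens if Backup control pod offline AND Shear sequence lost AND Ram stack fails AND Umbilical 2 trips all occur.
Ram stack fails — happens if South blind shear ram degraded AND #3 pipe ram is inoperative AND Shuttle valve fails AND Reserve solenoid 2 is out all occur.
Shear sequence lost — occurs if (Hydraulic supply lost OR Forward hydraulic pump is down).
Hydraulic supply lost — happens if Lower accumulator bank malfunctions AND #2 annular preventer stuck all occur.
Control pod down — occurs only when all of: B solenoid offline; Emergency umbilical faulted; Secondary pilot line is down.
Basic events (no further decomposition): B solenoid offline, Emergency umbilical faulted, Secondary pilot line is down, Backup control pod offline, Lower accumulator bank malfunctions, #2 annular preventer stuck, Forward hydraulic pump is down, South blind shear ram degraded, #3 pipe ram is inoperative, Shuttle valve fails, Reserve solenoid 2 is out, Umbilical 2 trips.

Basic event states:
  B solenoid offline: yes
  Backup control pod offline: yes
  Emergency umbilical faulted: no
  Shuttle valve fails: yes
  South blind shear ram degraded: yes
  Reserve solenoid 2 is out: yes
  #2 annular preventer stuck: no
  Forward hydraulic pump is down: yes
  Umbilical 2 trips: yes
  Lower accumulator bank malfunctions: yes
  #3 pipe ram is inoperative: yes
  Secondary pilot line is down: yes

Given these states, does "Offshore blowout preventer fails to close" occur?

Control pod down [AND]: B solenoid offline=occurs, Emergency umbilical faulted=not, Secondary pilot line is down=occurs → not all inputs occur → does not occur.
Hydraulic supply lost [AND]: Lower accumulator bank malfunctions=occurs, #2 annular preventer stuck=not → not all inputs occur → does not occur.
Shear sequence lost [OR]: Hydraulic supply lost=not, Forward hydraulic pump is down=occurs → at least one input occurs → occurs.
Ram stack fails [AND]: South blind shear ram degraded=occurs, #3 pipe ram is inoperative=occurs, Shuttle valve fails=occurs, Reserve solenoid 2 is out=occurs → all inputs occur → occurs.
Backup path unavailable [AND]: Backup control pod offline=occurs, Shear sequence lost=occurs, Ram stack fails=occurs, Umbilical 2 trips=occurs → all inputs occur → occurs.
Offshore blowout preventer fails to close [OR]: Control pod down=not, Backup path unavailable=occurs → at least one input occurs → occurs.

Yes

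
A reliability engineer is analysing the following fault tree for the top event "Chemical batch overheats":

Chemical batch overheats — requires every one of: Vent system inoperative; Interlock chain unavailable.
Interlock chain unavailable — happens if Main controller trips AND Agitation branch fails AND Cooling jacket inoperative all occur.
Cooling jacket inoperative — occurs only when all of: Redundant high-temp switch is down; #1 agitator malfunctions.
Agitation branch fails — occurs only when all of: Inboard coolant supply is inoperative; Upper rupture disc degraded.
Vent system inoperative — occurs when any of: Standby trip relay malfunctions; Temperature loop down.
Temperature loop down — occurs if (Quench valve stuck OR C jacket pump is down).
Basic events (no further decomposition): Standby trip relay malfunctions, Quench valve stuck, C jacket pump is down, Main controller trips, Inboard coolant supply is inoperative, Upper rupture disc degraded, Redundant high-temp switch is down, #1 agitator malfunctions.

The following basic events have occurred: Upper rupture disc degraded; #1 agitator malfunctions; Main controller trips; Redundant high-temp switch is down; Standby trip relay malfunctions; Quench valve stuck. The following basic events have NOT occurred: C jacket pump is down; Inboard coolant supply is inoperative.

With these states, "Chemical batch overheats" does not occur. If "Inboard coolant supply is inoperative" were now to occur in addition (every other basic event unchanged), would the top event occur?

Counterfactual: set "Inboard coolant supply is inoperative" to occurred.
Temperature loop down [OR]: Quench valve stuck=occurs, C jacket pump is down=not → at least one input occurs → occurs.
Vent system inoperative [OR]: Standby trip relay malfunctions=occurs, Temperature loop down=occurs → at least one input occurs → occurs.
Agitation branch fails [AND]: Inboard coolant supply is inoperative=occurs, Upper rupture disc degraded=occurs → all inputs occur → occurs.
Cooling jacket inoperative [AND]: Redundant high-temp switch is down=occurs, #1 agitator malfunctions=occurs → all inputs occur → occurs.
Interlock chain unavailable [AND]: Main controller trips=occurs, Agitation branch fails=occurs, Cooling jacket inoperative=occurs → all inputs occur → occurs.
Chemical batch overheats [AND]: Vent system inoperative=occurs, Interlock chain unavailable=occurs → all inputs occur → occurs.

Yes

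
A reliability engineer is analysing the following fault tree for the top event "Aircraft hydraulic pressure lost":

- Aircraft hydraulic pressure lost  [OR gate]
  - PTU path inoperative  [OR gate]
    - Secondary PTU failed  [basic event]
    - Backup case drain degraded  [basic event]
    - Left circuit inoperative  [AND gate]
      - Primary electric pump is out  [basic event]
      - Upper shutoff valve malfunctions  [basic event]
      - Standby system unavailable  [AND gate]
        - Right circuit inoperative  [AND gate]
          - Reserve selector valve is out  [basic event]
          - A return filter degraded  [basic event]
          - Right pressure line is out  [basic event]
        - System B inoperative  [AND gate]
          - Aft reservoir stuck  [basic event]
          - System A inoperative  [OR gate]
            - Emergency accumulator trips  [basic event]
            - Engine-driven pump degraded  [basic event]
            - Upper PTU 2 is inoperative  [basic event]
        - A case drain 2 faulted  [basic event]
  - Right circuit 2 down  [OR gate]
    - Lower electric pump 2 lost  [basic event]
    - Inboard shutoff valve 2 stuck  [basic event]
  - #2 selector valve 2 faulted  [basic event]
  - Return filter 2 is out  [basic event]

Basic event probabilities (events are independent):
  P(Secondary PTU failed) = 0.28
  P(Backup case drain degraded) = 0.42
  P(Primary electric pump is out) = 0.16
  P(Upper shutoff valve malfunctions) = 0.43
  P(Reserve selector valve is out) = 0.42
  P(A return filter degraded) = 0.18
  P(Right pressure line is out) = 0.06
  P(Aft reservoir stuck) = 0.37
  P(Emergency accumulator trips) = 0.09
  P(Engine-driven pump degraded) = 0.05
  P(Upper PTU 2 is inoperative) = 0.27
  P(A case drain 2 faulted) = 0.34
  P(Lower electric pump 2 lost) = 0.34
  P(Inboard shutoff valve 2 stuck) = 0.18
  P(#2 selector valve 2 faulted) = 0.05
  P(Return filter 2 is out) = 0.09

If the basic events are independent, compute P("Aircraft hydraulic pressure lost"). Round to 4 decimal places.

P(Right circuit inoperative) [AND] = 0.42 × 0.18 × 0.06 = 0.004536
P(System A inoperative) [OR] = 1 − (1−0.09) × (1−0.05) × (1−0.27) = 0.368915
P(System B inoperative) [AND] = 0.37 × 0.368915 = 0.136499
P(Standby system unavailable) [AND] = 0.004536 × 0.136499 × 0.34 = 0.000211
P(Left circuit inoperative) [AND] = 0.16 × 0.43 × 0.000211 = 0.000015
P(PTU path inoperative) [OR] = 1 − (1−0.28) × (1−0.42) × (1−0.000015) = 0.582406
P(Right circuit 2 down) [OR] = 1 − (1−0.34) × (1−0.18) = 0.458800
P(Aircraft hydraulic pressure lost) [OR] = 1 − (1−0.582406) × (1−0.458800) × (1−0.05) × (1−0.09) = 0.804621
Rounded to 4 decimal places: P(Aircraft hydraulic pressure lost) ≈ 0.8046.

0.8046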